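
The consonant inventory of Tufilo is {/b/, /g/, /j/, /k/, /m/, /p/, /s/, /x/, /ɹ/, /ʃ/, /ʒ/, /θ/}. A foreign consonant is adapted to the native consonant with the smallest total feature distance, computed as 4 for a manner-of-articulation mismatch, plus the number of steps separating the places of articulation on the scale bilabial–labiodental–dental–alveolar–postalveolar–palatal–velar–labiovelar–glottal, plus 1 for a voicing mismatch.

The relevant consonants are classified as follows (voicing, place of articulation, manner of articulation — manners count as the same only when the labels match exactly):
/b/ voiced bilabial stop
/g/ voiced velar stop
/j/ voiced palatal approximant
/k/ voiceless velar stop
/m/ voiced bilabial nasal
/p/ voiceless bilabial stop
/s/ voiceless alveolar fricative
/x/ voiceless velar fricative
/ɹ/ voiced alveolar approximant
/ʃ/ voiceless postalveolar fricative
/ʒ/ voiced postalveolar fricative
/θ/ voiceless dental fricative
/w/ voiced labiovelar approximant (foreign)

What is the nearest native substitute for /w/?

j

/j/ is closest: same manner (approximant), place distance 2 (labiovelar→palatal), same voicing; total 2. Next closest is /ɹ/ at distance 4.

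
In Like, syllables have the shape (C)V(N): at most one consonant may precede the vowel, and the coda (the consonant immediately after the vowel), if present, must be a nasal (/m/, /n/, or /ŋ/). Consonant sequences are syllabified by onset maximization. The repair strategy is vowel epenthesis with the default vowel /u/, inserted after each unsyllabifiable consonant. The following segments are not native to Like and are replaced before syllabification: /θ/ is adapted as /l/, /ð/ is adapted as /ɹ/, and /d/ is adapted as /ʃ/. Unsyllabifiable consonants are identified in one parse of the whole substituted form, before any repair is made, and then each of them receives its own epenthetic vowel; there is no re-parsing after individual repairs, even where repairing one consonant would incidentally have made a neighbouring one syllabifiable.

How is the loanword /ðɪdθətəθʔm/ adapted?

Substitution: /ð/ → /ɹ/, /d/ → /ʃ/, /θ/ → /l/, giving /ɹɪʃlətəlʔm/.
The consonants /ʃ/, /l/, /ʔ/, /m/ cannot be parsed into a legal (C)V(N) syllable (only a nasal (/m/, /n/, or /ŋ/) is licensed in coda position; onsets are limited to one consonant).
Each unlicensed consonant becomes the onset of a new syllable: /ʃ/ → /ʃu/, /l/ → /lu/, /ʔ/ → /ʔu/, /m/ → /mu/.

ɹɪʃulətəluʔumu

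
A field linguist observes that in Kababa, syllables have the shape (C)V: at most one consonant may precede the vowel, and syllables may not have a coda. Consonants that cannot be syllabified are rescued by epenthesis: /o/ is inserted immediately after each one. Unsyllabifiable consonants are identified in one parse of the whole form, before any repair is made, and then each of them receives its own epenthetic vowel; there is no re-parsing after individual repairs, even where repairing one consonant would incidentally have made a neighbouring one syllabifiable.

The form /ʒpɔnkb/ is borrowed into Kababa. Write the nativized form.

ʒopɔnokobo

Under (C)V, the unsyllabifiable consonants are /ʒ/, /n/, /k/, /b/ (no codas are permitted; onsets are limited to one consonant).
Epenthesis after each stranded consonant: /ʒ/ → /ʒo/, /n/ → /no/, /k/ → /ko/, /b/ → /bo/.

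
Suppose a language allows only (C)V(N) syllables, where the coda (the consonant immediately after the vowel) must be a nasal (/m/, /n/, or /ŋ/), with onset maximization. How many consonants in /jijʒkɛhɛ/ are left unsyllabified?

Syllabifying with onset maximization leaves /j/, /ʒ/ stranded (only a nasal (/m/, /n/, or /ŋ/) is licensed in coda position; onsets are limited to one consonant).

2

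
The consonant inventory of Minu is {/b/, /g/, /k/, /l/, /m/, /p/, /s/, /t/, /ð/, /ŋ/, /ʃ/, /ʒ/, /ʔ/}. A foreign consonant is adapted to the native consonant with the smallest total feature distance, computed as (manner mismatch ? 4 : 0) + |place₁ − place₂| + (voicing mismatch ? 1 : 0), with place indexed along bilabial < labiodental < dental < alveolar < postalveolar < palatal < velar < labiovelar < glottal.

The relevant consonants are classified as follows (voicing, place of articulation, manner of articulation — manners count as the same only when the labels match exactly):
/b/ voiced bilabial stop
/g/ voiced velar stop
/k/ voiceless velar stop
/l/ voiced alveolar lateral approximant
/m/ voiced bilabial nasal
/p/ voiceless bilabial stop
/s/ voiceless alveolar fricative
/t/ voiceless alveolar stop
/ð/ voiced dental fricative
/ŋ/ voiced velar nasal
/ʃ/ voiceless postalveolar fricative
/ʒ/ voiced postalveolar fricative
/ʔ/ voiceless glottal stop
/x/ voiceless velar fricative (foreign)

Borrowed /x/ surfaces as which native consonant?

ʃ

/ʃ/ is closest: same manner (fricative), place distance 2 (velar→postalveolar), same voicing; total 2. Next closest is /s/ at distance 3.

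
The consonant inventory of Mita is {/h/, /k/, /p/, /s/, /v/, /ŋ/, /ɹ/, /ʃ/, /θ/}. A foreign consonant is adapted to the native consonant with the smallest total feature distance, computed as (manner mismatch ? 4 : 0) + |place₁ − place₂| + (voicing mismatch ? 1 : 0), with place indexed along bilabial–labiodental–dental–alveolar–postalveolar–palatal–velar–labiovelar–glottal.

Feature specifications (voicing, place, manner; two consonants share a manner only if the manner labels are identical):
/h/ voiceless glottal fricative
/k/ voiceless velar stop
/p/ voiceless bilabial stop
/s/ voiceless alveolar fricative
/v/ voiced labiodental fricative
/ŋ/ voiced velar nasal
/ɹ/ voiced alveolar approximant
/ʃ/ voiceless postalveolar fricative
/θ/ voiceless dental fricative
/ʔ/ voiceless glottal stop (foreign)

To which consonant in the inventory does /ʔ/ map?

k

/k/ is closest: same manner (stop), place distance 2 (glottal→velar), same voicing; total 2. Next closest is /h/ at distance 4.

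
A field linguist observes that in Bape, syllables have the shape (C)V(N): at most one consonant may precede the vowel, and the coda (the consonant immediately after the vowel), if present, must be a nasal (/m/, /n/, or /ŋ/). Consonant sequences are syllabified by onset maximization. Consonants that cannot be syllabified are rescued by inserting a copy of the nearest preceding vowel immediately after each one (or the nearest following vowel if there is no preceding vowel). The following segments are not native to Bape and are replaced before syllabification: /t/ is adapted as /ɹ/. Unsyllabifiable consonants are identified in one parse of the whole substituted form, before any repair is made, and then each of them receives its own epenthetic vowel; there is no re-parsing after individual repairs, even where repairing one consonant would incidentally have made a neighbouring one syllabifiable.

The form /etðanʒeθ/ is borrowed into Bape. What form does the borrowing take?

eɹeðanʒeθe

Substitution: /t/ → /ɹ/, giving /eɹðanʒeθ/.
Under (C)V(N), the unsyllabifiable consonants are /ɹ/, /θ/ (only a nasal (/m/, /n/, or /ŋ/) is licensed in coda position; onsets are limited to one consonant).
Inserting the epenthetic vowel yields /ɹ/ → /ɹe/, /θ/ → /θe/.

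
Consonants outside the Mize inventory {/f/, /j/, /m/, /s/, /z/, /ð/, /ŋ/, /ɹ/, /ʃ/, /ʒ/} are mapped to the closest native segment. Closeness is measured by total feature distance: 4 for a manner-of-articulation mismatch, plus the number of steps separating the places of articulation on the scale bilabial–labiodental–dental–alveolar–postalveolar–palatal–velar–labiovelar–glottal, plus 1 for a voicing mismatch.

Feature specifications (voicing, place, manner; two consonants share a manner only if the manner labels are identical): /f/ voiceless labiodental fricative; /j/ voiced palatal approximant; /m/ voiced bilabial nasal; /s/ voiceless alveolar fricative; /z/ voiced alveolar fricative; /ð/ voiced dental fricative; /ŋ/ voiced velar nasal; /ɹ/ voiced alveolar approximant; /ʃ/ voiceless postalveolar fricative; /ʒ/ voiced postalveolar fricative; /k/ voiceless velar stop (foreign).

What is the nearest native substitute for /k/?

/ŋ/ is closest: manner differs (stop→nasal, +4), place distance 0 (velar→velar), voicing differs (+1); total 5. Next closest is /j/ at distance 6.

ŋ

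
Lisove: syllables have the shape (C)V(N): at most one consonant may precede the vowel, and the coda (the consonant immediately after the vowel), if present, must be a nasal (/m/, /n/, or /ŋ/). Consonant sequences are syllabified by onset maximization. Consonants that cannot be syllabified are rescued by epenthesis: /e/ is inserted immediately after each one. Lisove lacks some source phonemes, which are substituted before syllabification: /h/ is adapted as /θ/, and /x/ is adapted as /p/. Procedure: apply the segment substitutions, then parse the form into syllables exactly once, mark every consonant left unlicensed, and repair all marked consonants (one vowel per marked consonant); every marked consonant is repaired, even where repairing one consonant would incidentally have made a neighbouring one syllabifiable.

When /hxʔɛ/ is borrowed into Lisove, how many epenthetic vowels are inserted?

2

After substitution the input is /θpʔɛ/.
The unsyllabifiable consonants are /θ/, /p/; each receives one epenthetic vowel.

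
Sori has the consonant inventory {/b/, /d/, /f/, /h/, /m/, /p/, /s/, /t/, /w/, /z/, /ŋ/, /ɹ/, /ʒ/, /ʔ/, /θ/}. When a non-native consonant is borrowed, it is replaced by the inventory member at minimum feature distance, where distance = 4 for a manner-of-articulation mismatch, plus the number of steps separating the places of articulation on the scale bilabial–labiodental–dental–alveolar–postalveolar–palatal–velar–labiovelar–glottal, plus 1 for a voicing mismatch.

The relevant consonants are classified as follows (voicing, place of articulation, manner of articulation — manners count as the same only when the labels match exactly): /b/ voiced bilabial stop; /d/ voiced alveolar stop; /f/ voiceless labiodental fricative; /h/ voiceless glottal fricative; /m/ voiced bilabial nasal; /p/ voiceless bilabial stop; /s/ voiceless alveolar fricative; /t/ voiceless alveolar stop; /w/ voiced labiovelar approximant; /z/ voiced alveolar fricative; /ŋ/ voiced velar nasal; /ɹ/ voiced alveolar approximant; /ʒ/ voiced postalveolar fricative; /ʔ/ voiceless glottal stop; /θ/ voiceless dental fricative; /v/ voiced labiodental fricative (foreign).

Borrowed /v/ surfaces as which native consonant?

f

/f/ is closest: same manner (fricative), place distance 0 (labiodental→labiodental), voicing differs (+1); total 1. Next closest is /z/ at distance 2.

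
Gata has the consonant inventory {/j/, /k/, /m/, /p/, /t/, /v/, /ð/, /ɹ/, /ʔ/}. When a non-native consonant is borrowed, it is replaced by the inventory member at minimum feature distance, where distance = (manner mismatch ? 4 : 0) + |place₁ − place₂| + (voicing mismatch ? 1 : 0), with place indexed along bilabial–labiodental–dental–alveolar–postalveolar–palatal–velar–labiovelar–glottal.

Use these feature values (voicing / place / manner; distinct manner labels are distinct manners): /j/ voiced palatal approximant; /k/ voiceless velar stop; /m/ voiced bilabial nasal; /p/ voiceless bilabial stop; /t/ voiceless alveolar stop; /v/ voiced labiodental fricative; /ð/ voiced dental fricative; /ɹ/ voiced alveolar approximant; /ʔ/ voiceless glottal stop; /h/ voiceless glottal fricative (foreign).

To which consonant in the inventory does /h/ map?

/ʔ/ is closest: manner differs (fricative→stop, +4), place distance 0 (glottal→glottal), same voicing; total 4. Next closest is /k/ at distance 6.

ʔ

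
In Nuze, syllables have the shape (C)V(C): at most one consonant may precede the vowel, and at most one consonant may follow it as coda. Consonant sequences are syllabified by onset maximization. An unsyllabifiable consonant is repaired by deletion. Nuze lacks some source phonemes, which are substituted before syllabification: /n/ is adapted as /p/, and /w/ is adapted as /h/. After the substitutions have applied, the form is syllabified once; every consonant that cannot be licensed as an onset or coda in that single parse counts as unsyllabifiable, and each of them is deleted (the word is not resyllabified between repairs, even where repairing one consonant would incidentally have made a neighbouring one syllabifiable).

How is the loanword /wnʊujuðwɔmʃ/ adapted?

Substitution: /w/ → /h/, /n/ → /p/, giving /hpʊujuðhɔmʃ/.
The consonants /h/, /ʃ/ cannot be parsed into a legal (C)V(C) syllable (at most one coda consonant is licensed; onsets are limited to one consonant).
Deleting the stranded consonants removes /h/, /ʃ/.

pʊujuðhɔm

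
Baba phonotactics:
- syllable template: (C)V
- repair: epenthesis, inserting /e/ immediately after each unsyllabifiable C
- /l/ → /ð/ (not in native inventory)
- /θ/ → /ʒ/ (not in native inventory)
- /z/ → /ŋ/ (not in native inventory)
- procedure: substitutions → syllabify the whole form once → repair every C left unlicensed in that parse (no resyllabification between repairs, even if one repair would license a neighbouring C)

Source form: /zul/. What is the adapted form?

Substitution: /z/ → /ŋ/, /l/ → /ð/, giving /ŋuð/.
The consonants /ð/ cannot be parsed into a legal (C)V syllable (no codas are permitted; onsets are limited to one consonant).
Each unlicensed consonant becomes the onset of a new syllable: /ð/ → /ðe/.

ŋuðe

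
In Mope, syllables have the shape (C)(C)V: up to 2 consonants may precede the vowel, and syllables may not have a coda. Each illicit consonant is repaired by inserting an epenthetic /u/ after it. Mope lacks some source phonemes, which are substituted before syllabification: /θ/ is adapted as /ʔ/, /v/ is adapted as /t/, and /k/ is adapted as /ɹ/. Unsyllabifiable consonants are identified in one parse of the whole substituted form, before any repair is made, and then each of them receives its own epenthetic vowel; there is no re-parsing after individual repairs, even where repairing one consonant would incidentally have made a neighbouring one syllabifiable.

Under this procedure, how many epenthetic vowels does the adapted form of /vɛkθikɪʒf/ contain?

After substitution the input is /tɛɹʔiɹɪʒf/.
The unsyllabifiable consonants are /ʒ/, /f/; each receives one epenthetic vowel.

2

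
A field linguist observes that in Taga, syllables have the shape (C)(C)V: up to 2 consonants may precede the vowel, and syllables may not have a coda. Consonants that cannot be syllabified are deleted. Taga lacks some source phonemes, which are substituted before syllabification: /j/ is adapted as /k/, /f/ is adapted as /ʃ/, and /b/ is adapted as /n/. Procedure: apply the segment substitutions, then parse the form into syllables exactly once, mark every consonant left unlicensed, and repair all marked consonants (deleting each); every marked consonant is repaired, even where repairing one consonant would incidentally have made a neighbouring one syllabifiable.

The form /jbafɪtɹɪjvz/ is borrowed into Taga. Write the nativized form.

Substitution: /j/ → /k/, /b/ → /n/, /f/ → /ʃ/, giving /knaʃɪtɹɪkvz/.
The consonants /k/, /v/, /z/ cannot be parsed into a legal (C)(C)V syllable (no codas are permitted; onsets may contain at most 2 consonants).
Deleting the stranded consonants removes /k/, /v/, /z/.

knaʃɪtɹɪ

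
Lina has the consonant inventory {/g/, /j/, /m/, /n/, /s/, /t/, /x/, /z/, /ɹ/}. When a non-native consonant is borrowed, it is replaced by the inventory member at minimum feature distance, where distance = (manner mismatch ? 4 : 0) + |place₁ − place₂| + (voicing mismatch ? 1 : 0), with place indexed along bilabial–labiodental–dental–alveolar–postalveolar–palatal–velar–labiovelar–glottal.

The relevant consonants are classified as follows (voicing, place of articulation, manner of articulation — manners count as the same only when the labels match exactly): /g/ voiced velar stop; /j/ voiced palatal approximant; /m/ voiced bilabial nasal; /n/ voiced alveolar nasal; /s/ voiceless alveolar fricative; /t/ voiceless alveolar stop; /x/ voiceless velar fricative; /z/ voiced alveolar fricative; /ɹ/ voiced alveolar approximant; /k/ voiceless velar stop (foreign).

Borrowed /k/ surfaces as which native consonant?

g

/g/ is closest: same manner (stop), place distance 0 (velar→velar), voicing differs (+1); total 1. Next closest is /t/ at distance 3.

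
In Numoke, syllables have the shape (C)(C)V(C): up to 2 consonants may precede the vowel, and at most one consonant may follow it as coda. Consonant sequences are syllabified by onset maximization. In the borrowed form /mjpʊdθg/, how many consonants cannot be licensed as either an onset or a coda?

3

Under (C)(C)V(C), the unsyllabifiable consonants are /m/, /θ/, /g/ (at most one coda consonant is licensed; onsets may contain at most 2 consonants).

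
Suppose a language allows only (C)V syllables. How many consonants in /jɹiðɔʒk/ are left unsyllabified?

3

The consonants /j/, /ʒ/, /k/ cannot be parsed into a legal (C)V syllable (no codas are permitted; onsets are limited to one consonant).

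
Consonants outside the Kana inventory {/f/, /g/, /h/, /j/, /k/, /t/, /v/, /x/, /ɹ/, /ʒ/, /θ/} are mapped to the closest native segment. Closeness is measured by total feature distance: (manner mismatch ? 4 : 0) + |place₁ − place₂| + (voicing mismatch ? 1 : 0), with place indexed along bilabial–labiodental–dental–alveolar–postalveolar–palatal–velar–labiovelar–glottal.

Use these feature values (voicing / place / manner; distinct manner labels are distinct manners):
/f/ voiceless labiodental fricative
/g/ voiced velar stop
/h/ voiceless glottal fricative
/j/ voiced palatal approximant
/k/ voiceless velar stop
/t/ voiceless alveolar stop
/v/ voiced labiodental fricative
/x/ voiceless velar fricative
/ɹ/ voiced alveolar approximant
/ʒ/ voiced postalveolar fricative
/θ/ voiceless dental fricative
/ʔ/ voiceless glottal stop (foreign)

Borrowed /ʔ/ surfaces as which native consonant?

k

/k/ is closest: same manner (stop), place distance 2 (glottal→velar), same voicing; total 2. Next closest is /g/ at distance 3.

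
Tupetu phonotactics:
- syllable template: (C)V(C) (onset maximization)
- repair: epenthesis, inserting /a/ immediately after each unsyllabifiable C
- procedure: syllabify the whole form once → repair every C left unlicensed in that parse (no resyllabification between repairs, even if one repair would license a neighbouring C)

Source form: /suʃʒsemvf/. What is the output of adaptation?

suʃʒasemvafa

Under (C)V(C), the unsyllabifiable consonants are /ʒ/, /v/, /f/ (at most one coda consonant is licensed; onsets are limited to one consonant).
Each unlicensed consonant becomes the onset of a new syllable: /ʒ/ → /ʒa/, /v/ → /va/, /f/ → /fa/.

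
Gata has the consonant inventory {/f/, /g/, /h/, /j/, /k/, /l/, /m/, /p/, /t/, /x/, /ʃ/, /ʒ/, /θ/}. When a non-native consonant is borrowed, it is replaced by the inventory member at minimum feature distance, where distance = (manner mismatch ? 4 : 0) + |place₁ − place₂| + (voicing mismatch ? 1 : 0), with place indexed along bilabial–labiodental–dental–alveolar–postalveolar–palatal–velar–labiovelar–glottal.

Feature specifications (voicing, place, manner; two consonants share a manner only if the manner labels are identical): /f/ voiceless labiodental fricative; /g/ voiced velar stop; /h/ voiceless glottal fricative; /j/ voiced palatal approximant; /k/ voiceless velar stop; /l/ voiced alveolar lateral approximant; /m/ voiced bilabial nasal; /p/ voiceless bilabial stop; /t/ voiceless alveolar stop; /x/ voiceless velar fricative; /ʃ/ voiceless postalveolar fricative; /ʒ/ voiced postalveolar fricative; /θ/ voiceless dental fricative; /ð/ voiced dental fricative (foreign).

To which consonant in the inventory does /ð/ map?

θ

/θ/ is closest: same manner (fricative), place distance 0 (dental→dental), voicing differs (+1); total 1. Next closest is /f/ at distance 2.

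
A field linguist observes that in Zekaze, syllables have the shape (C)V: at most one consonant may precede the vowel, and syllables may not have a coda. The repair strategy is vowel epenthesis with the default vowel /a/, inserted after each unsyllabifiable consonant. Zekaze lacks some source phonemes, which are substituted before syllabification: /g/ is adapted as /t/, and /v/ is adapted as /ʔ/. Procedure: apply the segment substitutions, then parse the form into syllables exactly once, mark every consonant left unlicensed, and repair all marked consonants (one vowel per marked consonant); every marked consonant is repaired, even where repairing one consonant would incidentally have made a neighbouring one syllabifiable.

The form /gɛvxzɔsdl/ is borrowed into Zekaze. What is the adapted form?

tɛʔaxazɔsadala

Substitution: /g/ → /t/, /v/ → /ʔ/, giving /tɛʔxzɔsdl/.
The consonants /ʔ/, /x/, /s/, /d/, /l/ cannot be parsed into a legal (C)V syllable (no codas are permitted; onsets are limited to one consonant).
Inserting the epenthetic vowel yields /ʔ/ → /ʔa/, /x/ → /xa/, /s/ → /sa/, /d/ → /da/, /l/ → /la/.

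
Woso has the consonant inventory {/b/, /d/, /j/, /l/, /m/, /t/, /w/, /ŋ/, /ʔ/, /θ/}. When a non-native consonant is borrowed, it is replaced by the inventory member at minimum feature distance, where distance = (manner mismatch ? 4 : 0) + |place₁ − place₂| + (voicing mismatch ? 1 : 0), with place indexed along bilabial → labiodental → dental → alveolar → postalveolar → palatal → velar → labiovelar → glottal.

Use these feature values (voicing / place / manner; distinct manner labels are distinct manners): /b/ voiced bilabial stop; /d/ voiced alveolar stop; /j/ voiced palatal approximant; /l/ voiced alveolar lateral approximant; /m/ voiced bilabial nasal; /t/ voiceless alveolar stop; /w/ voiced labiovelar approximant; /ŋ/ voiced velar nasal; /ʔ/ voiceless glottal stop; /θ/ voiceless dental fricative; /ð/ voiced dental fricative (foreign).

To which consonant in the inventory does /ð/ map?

θ

/θ/ is closest: same manner (fricative), place distance 0 (dental→dental), voicing differs (+1); total 1. Next closest is /d/ at distance 5.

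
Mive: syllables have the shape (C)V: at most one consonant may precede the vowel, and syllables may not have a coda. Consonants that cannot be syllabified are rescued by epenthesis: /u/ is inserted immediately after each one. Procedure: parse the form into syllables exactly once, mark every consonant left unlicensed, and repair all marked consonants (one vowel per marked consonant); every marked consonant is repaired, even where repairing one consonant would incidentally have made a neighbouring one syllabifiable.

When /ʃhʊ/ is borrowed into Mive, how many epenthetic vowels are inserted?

The unsyllabifiable consonants are /ʃ/; each receives one epenthetic vowel.

1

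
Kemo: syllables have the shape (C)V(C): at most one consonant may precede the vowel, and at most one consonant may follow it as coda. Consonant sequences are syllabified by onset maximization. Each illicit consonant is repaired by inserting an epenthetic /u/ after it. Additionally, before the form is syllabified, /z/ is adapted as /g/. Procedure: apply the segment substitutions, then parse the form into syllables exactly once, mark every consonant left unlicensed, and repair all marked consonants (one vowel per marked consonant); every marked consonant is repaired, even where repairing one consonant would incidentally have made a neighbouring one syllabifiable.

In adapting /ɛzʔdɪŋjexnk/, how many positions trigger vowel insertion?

After substitution the input is /ɛgʔdɪŋjexnk/.
The unsyllabifiable consonants are /ʔ/, /n/, /k/; each receives one epenthetic vowel.

3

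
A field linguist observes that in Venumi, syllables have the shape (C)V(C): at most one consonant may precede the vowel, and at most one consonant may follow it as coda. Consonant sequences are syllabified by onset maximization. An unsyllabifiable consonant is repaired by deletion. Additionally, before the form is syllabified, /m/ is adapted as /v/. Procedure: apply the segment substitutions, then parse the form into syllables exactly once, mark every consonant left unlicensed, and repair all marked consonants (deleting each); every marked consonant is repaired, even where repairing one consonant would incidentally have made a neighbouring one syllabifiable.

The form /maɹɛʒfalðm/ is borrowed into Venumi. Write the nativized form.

vaɹɛʒfal

Substitution: /m/ → /v/, giving /vaɹɛʒfalðv/.
The consonants /ð/, /v/ cannot be parsed into a legal (C)V(C) syllable (at most one coda consonant is licensed; onsets are limited to one consonant).
Deleting the stranded consonants removes /ð/, /v/.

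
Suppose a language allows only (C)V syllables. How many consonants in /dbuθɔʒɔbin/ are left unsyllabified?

2

Syllabifying with onset maximization leaves /d/, /n/ stranded (no codas are permitted; onsets are limited to one consonant).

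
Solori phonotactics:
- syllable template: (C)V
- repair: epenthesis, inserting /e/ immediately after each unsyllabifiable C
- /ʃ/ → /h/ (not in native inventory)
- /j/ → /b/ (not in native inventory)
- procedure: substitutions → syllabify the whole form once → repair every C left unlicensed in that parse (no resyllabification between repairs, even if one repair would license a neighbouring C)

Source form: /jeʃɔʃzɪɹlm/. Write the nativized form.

Substitution: /j/ → /b/, /ʃ/ → /h/, giving /behɔhzɪɹlm/.
Under (C)V, the unsyllabifiable consonants are /h/, /ɹ/, /l/, /m/ (no codas are permitted; onsets are limited to one consonant).
Inserting the epenthetic vowel yields /h/ → /he/, /ɹ/ → /ɹe/, /l/ → /le/, /m/ → /me/.

behɔhezɪɹeleme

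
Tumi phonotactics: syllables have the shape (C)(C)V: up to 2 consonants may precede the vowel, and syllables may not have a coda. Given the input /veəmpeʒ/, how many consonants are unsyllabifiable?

1

Under (C)(C)V, the unsyllabifiable consonants are /ʒ/ (no codas are permitted; onsets may contain at most 2 consonants).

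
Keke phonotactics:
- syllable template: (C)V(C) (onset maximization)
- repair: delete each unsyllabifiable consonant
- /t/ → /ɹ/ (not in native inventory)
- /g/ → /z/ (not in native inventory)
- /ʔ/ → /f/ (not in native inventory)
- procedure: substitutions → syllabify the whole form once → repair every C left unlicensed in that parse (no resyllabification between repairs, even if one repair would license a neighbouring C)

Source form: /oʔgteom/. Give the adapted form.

ofɹeom

Substitution: /ʔ/ → /f/, /g/ → /z/, /t/ → /ɹ/, giving /ofzɹeom/.
Syllabifying with onset maximization leaves /z/ stranded (at most one coda consonant is licensed; onsets are limited to one consonant).
Deletion applies to /z/.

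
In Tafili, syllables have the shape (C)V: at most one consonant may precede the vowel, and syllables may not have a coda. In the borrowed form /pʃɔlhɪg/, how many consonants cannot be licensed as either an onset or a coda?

The consonants /p/, /l/, /g/ cannot be parsed into a legal (C)V syllable (no codas are permitted; onsets are limited to one consonant).

3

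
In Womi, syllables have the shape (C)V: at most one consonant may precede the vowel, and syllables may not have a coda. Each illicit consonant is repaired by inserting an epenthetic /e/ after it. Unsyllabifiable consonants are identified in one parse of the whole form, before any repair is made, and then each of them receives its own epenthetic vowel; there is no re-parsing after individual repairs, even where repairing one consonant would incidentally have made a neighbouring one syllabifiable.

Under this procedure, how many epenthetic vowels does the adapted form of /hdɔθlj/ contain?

The unsyllabifiable consonants are /h/, /θ/, /l/, /j/; each receives one epenthetic vowel.

4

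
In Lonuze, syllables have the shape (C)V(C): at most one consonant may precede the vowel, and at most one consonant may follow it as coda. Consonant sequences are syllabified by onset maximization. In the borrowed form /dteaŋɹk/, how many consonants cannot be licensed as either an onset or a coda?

3

Under (C)V(C), the unsyllabifiable consonants are /d/, /ɹ/, /k/ (at most one coda consonant is licensed; onsets are limited to one consonant).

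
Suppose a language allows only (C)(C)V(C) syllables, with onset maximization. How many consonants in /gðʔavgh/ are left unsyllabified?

The consonants /g/, /g/, /h/ cannot be parsed into a legal (C)(C)V(C) syllable (at most one coda consonant is licensed; onsets may contain at most 2 consonants).

3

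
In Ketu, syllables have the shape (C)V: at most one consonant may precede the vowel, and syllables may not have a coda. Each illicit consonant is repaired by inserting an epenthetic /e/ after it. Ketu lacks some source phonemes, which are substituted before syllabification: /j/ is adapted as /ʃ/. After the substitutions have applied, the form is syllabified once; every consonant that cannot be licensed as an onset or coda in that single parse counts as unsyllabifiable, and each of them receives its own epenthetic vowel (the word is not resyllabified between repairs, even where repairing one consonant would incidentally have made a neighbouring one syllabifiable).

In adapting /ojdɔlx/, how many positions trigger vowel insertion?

3

After substitution the input is /oʃdɔlx/.
The unsyllabifiable consonants are /ʃ/, /l/, /x/; each receives one epenthetic vowel.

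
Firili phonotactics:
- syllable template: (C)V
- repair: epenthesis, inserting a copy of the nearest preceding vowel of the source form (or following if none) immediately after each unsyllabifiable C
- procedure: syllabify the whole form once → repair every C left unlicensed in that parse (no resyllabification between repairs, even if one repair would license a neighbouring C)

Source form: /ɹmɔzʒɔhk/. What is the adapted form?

ɹɔmɔzɔʒɔhɔkɔ

Syllabifying with onset maximization leaves /ɹ/, /z/, /h/, /k/ stranded (no codas are permitted; onsets are limited to one consonant).
Each unlicensed consonant becomes the onset of a new syllable: /ɹ/ → /ɹɔ/, /z/ → /zɔ/, /h/ → /hɔ/, /k/ → /kɔ/.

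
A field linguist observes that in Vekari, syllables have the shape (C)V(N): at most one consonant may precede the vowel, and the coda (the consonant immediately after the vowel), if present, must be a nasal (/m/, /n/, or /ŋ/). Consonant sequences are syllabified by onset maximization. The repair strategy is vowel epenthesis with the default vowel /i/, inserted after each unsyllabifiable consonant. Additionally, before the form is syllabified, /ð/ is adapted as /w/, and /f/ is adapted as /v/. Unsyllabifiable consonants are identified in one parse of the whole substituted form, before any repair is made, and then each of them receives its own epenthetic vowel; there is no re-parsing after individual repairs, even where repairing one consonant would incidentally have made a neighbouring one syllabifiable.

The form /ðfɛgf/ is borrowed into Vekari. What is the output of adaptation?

wivɛgivi

Substitution: /ð/ → /w/, /f/ → /v/, giving /wvɛgv/.
Syllabifying with onset maximization leaves /w/, /g/, /v/ stranded (only a nasal (/m/, /n/, or /ŋ/) is licensed in coda position; onsets are limited to one consonant).
Each unlicensed consonant becomes the onset of a new syllable: /w/ → /wi/, /g/ → /gi/, /v/ → /vi/.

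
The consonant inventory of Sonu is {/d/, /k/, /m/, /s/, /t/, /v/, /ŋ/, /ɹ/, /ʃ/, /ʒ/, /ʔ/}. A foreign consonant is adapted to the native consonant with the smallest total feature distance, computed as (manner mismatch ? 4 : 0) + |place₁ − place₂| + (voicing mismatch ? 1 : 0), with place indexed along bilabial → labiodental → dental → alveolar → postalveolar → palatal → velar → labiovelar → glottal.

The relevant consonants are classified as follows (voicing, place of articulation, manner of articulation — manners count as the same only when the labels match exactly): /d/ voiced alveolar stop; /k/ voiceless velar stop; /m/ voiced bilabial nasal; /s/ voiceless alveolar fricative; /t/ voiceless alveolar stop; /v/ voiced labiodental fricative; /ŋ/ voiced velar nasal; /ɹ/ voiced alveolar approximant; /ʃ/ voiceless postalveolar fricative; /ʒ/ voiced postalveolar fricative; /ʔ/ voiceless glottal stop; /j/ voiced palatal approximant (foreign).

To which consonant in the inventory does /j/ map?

ɹ

/ɹ/ is closest: same manner (approximant), place distance 2 (palatal→alveolar), same voicing; total 2. Next closest is /ŋ/ at distance 5.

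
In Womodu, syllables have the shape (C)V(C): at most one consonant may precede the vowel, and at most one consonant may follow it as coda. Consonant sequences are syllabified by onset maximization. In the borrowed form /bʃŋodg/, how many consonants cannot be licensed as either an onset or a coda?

Syllabifying with onset maximization leaves /b/, /ʃ/, /g/ stranded (at most one coda consonant is licensed; onsets are limited to one consonant).

3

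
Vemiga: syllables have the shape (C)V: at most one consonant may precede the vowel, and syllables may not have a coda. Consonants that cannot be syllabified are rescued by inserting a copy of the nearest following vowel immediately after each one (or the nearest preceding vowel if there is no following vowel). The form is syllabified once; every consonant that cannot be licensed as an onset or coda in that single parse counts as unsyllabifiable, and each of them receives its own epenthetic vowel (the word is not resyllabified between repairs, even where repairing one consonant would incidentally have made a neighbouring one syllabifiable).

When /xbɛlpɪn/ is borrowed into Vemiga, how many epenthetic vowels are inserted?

3

The unsyllabifiable consonants are /x/, /l/, /n/; each receives one epenthetic vowel.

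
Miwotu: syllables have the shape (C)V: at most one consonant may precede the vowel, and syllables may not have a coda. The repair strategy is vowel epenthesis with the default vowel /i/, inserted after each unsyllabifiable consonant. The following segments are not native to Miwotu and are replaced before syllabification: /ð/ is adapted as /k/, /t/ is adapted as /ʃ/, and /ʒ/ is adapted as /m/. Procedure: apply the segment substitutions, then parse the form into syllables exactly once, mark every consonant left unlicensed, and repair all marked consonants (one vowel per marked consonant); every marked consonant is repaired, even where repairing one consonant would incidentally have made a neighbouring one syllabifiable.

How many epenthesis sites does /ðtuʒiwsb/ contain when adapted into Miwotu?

After substitution the input is /kʃumiwsb/.
The unsyllabifiable consonants are /k/, /w/, /s/, /b/; each receives one epenthetic vowel.

4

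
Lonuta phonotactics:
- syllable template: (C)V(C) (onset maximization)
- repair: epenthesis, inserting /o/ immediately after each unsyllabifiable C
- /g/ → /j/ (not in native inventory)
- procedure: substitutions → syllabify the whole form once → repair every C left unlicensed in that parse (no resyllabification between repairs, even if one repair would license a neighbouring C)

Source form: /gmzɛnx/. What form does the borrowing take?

jomozɛnxo

Substitution: /g/ → /j/, giving /jmzɛnx/.
The consonants /j/, /m/, /x/ cannot be parsed into a legal (C)V(C) syllable (at most one coda consonant is licensed; onsets are limited to one consonant).
Epenthesis after each stranded consonant: /j/ → /jo/, /m/ → /mo/, /x/ → /xo/.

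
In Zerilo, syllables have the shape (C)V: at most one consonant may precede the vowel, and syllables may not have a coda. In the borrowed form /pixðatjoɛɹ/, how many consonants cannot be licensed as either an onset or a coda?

3

Under (C)V, the unsyllabifiable consonants are /x/, /t/, /ɹ/ (no codas are permitted; onsets are limited to one consonant).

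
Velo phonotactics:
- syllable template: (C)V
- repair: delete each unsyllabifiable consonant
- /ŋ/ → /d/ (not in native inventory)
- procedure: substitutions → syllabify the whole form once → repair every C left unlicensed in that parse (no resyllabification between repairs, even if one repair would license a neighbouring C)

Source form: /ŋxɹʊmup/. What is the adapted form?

ɹʊmu

Substitution: /ŋ/ → /d/, giving /dxɹʊmup/.
Under (C)V, the unsyllabifiable consonants are /d/, /x/, /p/ (no codas are permitted; onsets are limited to one consonant).
Deleting the stranded consonants removes /d/, /x/, /p/.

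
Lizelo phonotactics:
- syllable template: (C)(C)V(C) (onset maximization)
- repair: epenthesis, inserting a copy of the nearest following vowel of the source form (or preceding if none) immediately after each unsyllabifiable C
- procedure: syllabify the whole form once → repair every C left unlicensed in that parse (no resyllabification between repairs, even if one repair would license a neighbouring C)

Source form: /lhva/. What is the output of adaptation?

lahva

Syllabifying with onset maximization leaves /l/ stranded (at most one coda consonant is licensed; onsets may contain at most 2 consonants).
Inserting the epenthetic vowel yields /l/ → /la/.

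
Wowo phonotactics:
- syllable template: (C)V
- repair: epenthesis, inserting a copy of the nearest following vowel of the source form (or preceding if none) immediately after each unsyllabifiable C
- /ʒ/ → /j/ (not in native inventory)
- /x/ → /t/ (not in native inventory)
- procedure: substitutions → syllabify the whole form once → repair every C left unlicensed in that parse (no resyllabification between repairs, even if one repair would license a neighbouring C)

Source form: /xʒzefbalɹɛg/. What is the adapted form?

Substitution: /x/ → /t/, /ʒ/ → /j/, giving /tjzefbalɹɛg/.
Syllabifying with onset maximization leaves /t/, /j/, /f/, /l/, /g/ stranded (no codas are permitted; onsets are limited to one consonant).
Each unlicensed consonant becomes the onset of a new syllable: /t/ → /te/, /j/ → /je/, /f/ → /fa/, /l/ → /lɛ/, /g/ → /gɛ/.

tejezefabalɛɹɛgɛ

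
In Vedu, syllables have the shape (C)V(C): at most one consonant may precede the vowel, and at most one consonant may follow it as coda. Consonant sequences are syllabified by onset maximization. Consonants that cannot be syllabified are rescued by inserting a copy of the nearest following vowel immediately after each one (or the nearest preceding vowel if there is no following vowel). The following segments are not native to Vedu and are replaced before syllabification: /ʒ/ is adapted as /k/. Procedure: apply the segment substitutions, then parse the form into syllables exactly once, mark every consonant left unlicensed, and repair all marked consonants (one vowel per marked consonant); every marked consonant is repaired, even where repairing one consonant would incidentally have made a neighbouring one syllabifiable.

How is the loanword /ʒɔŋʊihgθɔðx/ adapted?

kɔŋʊihgɔθɔðxɔ

Substitution: /ʒ/ → /k/, giving /kɔŋʊihgθɔðx/.
The consonants /g/, /x/ cannot be parsed into a legal (C)V(C) syllable (at most one coda consonant is licensed; onsets are limited to one consonant).
Each unlicensed consonant becomes the onset of a new syllable: /g/ → /gɔ/, /x/ → /xɔ/.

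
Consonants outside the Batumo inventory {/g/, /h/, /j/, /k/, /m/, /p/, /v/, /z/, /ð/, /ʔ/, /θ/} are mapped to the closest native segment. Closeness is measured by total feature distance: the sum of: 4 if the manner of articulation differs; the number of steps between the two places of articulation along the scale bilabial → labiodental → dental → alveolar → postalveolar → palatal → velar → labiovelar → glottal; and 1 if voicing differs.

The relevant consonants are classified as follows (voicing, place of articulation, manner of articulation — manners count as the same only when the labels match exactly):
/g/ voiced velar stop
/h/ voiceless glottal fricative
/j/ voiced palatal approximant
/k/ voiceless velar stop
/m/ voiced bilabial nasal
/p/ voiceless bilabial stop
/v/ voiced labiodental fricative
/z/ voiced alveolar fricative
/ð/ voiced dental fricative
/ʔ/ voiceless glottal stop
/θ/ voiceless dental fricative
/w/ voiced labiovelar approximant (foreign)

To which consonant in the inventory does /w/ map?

j

/j/ is closest: same manner (approximant), place distance 2 (labiovelar→palatal), same voicing; total 2. Next closest is /g/ at distance 5.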